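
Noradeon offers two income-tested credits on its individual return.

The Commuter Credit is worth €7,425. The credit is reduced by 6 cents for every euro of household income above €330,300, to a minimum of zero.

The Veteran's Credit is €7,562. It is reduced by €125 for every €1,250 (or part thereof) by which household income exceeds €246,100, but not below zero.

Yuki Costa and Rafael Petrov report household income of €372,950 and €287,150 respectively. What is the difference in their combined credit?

€5,996

Yuki (€372,950): Commuter Credit: 6% of the €42,650 excess over €330,300 is €2,559; credit = €7,425 − €2,559 = €4,866. Veteran's Credit: income exceeds €246,100 by €126,850 → 102 increments × €125 = €12,750 ≥ base, so the credit is €0. total €4,866 + €0 = €4,866
Rafael (€287,150): Commuter Credit: €287,150 is at or below the €330,300 threshold, so the full €7,425 applies. Veteran's Credit: income exceeds €246,100 by €41,050, which is 33 full-or-partial €1,250 increments; reduction = 33 × €125 = €4,125, leaving €3,437. total €7,425 + €3,437 = €10,862
Difference: |€4,866 − €10,862| = €5,996.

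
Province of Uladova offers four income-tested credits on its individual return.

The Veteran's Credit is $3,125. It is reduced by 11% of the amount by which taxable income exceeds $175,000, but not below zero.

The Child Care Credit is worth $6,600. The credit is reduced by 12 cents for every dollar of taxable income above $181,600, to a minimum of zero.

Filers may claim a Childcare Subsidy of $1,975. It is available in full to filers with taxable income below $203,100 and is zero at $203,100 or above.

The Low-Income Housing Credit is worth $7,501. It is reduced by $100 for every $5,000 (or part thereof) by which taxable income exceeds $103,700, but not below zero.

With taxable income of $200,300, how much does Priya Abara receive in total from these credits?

Veteran's Credit: 11% of the $25,300 excess over $175,000 is $2,783; credit = $3,125 − $2,783 = $342.
Child Care Credit: 12% of the $18,700 excess over $181,600 is $2,244; credit = $6,600 − $2,244 = $4,356.
Childcare Subsidy: $200,300 is below the $203,100 cutoff, so the full $1,975 applies.
Low-Income Housing Credit: income exceeds $103,700 by $96,600, which is 20 full-or-partial $5,000 increments; reduction = 20 × $100 = $2,000, leaving $5,501.
Total: $342 + $4,356 + $1,975 + $5,501 = $12,174.

$12,174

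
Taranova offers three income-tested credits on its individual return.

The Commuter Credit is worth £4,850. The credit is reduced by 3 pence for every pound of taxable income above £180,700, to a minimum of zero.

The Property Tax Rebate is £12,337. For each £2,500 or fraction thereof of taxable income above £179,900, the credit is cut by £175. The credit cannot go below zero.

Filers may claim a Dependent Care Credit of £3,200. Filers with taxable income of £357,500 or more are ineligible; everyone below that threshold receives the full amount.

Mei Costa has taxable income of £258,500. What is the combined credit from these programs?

Commuter Credit: 3% of the £77,800 excess over £180,700 is £2,334; credit = £4,850 − £2,334 = £2,516.
Property Tax Rebate: income exceeds £179,900 by £78,600, which is 32 full-or-partial £2,500 increments; reduction = 32 × £175 = £5,600, leaving £6,737.
Dependent Care Credit: £258,500 is below the £357,500 cutoff, so the full £3,200 applies.
Total: £2,516 + £6,737 + £3,200 = £12,453.

£12,453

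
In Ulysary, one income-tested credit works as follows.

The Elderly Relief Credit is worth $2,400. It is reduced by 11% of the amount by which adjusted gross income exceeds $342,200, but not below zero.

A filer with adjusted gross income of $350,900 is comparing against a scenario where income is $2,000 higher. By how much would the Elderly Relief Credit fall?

$220

At $350,900 — 11% of the $8,700 excess over $342,200 is $957; credit = $2,400 − $957 = $1,443.
At $352,900 — 11% of the $10,700 excess over $342,200 is $1,177; credit = $2,400 − $1,177 = $1,223.
Lost: $1,443 − $1,223 = $220.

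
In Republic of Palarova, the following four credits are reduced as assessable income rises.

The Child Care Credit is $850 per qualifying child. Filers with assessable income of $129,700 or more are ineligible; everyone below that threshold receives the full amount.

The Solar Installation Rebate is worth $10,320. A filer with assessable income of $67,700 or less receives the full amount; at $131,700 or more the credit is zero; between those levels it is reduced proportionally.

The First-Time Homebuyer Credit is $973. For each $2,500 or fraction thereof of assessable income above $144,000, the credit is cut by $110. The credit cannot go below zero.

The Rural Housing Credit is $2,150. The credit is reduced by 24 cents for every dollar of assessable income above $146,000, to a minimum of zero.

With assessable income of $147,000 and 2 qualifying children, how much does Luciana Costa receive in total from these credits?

$2,663

Child Care Credit: base = 2 × $850 = $1,700. $147,000 meets or exceeds the $129,700 cutoff, so the credit is $0.
Solar Installation Rebate: $147,000 is at or above $131,700, so the credit is $0.
First-Time Homebuyer Credit: income exceeds $144,000 by $3,000, which is 2 full-or-partial $2,500 increments; reduction = 2 × $110 = $220, leaving $753.
Rural Housing Credit: 24% of the $1,000 excess over $146,000 is $240; credit = $2,150 − $240 = $1,910.
Total: $0 + $0 + $753 + $1,910 = $2,663.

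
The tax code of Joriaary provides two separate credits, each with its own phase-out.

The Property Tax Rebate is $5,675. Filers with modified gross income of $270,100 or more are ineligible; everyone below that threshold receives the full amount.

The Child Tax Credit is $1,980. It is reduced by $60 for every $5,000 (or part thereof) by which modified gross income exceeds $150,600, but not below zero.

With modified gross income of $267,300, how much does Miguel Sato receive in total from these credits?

$6,215

Property Tax Rebate: $267,300 is below the $270,100 cutoff, so the full $5,675 applies.
Child Tax Credit: income exceeds $150,600 by $116,700, which is 24 full-or-partial $5,000 increments; reduction = 24 × $60 = $1,440, leaving $540.
Total: $5,675 + $540 = $6,215.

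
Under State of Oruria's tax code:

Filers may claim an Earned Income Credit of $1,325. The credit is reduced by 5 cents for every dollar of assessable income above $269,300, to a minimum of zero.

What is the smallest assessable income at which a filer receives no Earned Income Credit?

The credit falls by 5% of each dollar above $269,300, so it reaches zero when the excess is $1,325 / 5% = $26,500: income = $269,300 + $26,500 = $295,800.

$295,800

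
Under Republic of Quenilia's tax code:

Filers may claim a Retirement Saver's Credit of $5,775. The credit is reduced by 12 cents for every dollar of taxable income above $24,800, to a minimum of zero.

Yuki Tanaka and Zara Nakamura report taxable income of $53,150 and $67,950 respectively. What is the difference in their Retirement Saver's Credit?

Yuki ($53,150): Retirement Saver's Credit: 12% of the $28,350 excess over $24,800 is $3,402; credit = $5,775 − $3,402 = $2,373.
Zara ($67,950): Retirement Saver's Credit: 12% of the $43,150 excess over $24,800 is $5,178; credit = $5,775 − $5,178 = $597.
Difference: |$2,373 − $597| = $1,776.

$1,776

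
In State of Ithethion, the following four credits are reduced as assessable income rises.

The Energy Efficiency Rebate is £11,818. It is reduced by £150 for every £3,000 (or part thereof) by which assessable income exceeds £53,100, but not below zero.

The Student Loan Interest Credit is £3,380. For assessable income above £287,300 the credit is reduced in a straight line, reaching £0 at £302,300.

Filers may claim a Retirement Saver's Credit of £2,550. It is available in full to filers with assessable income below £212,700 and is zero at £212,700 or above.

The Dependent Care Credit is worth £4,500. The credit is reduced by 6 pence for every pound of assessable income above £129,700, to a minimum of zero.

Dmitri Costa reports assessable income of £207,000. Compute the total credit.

£9,948

Energy Efficiency Rebate: income exceeds £53,100 by £153,900, which is 52 full-or-partial £3,000 increments; reduction = 52 × £150 = £7,800, leaving £4,018.
Student Loan Interest Credit: £207,000 is at or below the £287,300 threshold, so the full £3,380 applies.
Retirement Saver's Credit: £207,000 is below the £212,700 cutoff, so the full £2,550 applies.
Dependent Care Credit: 6% of the £77,300 excess over £129,700 is £4,638 ≥ base, so the credit is £0.
Total: £4,018 + £3,380 + £2,550 + £0 = £9,948.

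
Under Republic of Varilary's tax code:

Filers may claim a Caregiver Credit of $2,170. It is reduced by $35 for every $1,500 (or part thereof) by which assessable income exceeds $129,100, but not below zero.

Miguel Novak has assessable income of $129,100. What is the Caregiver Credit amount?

Caregiver Credit: $129,100 is at or below the $129,100 threshold, so the full $2,170 applies.

$2,170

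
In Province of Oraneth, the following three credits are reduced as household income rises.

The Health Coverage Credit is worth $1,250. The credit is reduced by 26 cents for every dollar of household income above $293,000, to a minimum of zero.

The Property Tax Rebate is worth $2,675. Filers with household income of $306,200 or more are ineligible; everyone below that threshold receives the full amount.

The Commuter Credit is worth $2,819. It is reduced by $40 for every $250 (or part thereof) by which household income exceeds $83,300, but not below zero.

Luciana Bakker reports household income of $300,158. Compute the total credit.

Health Coverage Credit: 26% of the $7,158 excess over $293,000 is $1,861.08 ≥ base, so the credit is $0.
Property Tax Rebate: $300,158 is below the $306,200 cutoff, so the full $2,675 applies.
Commuter Credit: income exceeds $83,300 by $216,858 → 868 increments × $40 = $34,720 ≥ base, so the credit is $0.
Total: $0 + $2,675 + $0 = $2,675.

$2,675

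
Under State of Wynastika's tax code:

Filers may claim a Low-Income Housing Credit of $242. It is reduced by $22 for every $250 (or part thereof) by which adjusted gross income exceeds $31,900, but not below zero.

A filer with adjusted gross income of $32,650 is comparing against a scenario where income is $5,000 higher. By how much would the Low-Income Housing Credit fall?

$176

At $32,650 — income exceeds $31,900 by $750, which is 3 full-or-partial $250 increments; reduction = 3 × $22 = $66, leaving $176.
At $37,650 — income exceeds $31,900 by $5,750 → 23 increments × $22 = $506 ≥ base, so the credit is $0.
Lost: $176 − $0 = $176.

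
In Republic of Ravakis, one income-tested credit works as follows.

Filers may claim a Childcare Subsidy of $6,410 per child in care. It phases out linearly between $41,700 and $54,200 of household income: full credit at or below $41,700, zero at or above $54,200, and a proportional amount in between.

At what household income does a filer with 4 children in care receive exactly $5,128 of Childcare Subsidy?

Full credit = 4 × $6,410 = $25,640.
$5,128 is 5,128/25,640 of the full $25,640, so 20,512/25,640 of the $12,500 range has been used: income = $41,700 + $12,500 × 20,512/25,640 = $51,700.

$51,700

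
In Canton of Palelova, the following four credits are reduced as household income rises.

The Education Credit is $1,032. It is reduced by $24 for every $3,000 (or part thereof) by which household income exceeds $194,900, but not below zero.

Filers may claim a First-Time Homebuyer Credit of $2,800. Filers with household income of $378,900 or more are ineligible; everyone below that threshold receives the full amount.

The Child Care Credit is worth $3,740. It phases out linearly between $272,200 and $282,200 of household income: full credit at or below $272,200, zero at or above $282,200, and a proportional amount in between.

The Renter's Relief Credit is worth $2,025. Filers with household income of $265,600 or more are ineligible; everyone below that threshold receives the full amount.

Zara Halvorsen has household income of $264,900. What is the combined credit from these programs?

Education Credit: income exceeds $194,900 by $70,000, which is 24 full-or-partial $3,000 increments; reduction = 24 × $24 = $576, leaving $456.
First-Time Homebuyer Credit: $264,900 is below the $378,900 cutoff, so the full $2,800 applies.
Child Care Credit: $264,900 is at or below the $272,200 threshold, so the full $3,740 applies.
Renter's Relief Credit: $264,900 is below the $265,600 cutoff, so the full $2,025 applies.
Total: $456 + $2,800 + $3,740 + $2,025 = $9,021.

$9,021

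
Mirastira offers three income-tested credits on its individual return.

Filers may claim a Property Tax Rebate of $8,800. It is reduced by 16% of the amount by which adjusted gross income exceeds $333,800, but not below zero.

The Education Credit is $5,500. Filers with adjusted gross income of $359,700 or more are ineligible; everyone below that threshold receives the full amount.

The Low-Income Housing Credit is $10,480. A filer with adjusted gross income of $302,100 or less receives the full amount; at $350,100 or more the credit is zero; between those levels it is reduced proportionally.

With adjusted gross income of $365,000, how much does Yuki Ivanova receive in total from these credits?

$3,808

Property Tax Rebate: 16% of the $31,200 excess over $333,800 is $4,992; credit = $8,800 − $4,992 = $3,808.
Education Credit: $365,000 meets or exceeds the $359,700 cutoff, so the credit is $0.
Low-Income Housing Credit: $365,000 is at or above $350,100, so the credit is $0.
Total: $3,808 + $0 + $0 = $3,808.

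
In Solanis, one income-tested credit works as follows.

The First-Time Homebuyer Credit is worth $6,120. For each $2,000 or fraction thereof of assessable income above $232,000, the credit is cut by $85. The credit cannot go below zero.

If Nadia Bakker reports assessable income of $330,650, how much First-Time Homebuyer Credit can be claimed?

$1,870

First-Time Homebuyer Credit: income exceeds $232,000 by $98,650, which is 50 full-or-partial $2,000 increments; reduction = 50 × $85 = $4,250, leaving $1,870.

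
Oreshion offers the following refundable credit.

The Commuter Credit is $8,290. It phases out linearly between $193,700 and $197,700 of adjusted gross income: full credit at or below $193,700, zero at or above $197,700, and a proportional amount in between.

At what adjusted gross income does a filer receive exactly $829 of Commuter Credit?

$829 is 829/8,290 of the full $8,290, so 7,461/8,290 of the $4,000 range has been used: income = $193,700 + $4,000 × 7,461/8,290 = $197,300.

$197,300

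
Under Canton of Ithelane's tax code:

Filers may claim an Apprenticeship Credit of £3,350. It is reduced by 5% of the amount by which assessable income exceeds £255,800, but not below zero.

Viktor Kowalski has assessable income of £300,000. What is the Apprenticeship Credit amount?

Apprenticeship Credit: 5% of the £44,200 excess over £255,800 is £2,210; credit = £3,350 − £2,210 = £1,140.

£1,140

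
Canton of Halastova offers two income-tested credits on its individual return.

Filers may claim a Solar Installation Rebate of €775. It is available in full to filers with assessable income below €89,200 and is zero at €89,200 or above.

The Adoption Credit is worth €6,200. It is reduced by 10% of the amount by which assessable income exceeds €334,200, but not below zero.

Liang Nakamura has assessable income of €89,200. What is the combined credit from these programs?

€6,200

Solar Installation Rebate: €89,200 meets or exceeds the €89,200 cutoff, so the credit is €0.
Adoption Credit: €89,200 is at or below the €334,200 threshold, so the full €6,200 applies.
Total: €0 + €6,200 = €6,200.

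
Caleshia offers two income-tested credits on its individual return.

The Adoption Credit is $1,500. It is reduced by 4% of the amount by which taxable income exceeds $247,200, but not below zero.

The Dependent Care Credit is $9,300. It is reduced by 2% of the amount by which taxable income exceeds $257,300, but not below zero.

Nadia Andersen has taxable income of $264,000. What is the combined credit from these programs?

Adoption Credit: 4% of the $16,800 excess over $247,200 is $672; credit = $1,500 − $672 = $828.
Dependent Care Credit: 2% of the $6,700 excess over $257,300 is $134; credit = $9,300 − $134 = $9,166.
Total: $828 + $9,166 = $9,994.

$9,994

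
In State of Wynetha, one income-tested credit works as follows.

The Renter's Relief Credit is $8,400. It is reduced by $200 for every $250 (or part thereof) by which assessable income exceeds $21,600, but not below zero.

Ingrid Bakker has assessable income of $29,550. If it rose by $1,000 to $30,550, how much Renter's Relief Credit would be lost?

$800

At $29,550 — income exceeds $21,600 by $7,950, which is 32 full-or-partial $250 increments; reduction = 32 × $200 = $6,400, leaving $2,000.
At $30,550 — income exceeds $21,600 by $8,950, which is 36 full-or-partial $250 increments; reduction = 36 × $200 = $7,200, leaving $1,200.
Lost: $2,000 − $1,200 = $800.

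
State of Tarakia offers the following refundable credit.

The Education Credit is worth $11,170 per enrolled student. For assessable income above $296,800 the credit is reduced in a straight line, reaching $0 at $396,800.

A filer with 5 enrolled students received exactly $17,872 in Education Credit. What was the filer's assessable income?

Full credit = 5 × $11,170 = $55,850.
$17,872 is 17,872/55,850 of the full $55,850, so 37,978/55,850 of the $100,000 range has been used: income = $296,800 + $100,000 × 37,978/55,850 = $364,800.

$364,800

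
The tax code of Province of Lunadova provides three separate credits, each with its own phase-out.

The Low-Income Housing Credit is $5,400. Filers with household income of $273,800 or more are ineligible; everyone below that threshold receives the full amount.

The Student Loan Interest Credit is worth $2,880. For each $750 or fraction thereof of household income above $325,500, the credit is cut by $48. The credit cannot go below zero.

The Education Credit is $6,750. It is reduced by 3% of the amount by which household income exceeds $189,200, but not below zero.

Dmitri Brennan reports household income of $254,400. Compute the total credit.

$13,074

Low-Income Housing Credit: $254,400 is below the $273,800 cutoff, so the full $5,400 applies.
Student Loan Interest Credit: $254,400 is at or below the $325,500 threshold, so the full $2,880 applies.
Education Credit: 3% of the $65,200 excess over $189,200 is $1,956; credit = $6,750 − $1,956 = $4,794.
Total: $5,400 + $2,880 + $4,794 = $13,074.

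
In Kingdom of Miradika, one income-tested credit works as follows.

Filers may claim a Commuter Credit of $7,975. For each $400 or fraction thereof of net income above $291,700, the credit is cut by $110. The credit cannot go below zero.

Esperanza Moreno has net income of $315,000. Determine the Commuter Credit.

$1,485

Commuter Credit: income exceeds $291,700 by $23,300, which is 59 full-or-partial $400 increments; reduction = 59 × $110 = $6,490, leaving $1,485.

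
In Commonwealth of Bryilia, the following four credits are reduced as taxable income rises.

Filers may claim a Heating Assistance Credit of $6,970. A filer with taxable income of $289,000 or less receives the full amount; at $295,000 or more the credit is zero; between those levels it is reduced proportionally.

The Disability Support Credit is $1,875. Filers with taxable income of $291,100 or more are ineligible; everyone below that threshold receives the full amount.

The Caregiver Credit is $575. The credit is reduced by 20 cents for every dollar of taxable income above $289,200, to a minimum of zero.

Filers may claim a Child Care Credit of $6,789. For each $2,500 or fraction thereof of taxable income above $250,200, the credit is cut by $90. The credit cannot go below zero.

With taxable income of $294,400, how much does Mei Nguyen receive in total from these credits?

$5,866

Heating Assistance Credit: $294,400 is $5,400 into a $6,000 phase-out range, leaving 600/6,000 of the credit: $6,970 × 600/6,000 = $697.
Disability Support Credit: $294,400 meets or exceeds the $291,100 cutoff, so the credit is $0.
Caregiver Credit: 20% of the $5,200 excess over $289,200 is $1,040 ≥ base, so the credit is $0.
Child Care Credit: income exceeds $250,200 by $44,200, which is 18 full-or-partial $2,500 increments; reduction = 18 × $90 = $1,620, leaving $5,169.
Total: $697 + $0 + $0 + $5,169 = $5,866.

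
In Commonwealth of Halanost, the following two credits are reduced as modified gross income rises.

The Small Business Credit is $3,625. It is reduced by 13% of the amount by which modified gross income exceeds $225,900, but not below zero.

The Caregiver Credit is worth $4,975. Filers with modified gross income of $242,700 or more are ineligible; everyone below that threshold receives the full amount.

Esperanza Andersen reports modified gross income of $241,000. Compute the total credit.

$6,637

Small Business Credit: 13% of the $15,100 excess over $225,900 is $1,963; credit = $3,625 − $1,963 = $1,662.
Caregiver Credit: $241,000 is below the $242,700 cutoff, so the full $4,975 applies.
Total: $1,662 + $4,975 = $6,637.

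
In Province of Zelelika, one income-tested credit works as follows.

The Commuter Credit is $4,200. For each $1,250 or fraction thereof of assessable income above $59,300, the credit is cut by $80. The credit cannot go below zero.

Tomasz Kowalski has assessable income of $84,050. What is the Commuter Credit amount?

Commuter Credit: income exceeds $59,300 by $24,750, which is 20 full-or-partial $1,250 increments; reduction = 20 × $80 = $1,600, leaving $2,600.

$2,600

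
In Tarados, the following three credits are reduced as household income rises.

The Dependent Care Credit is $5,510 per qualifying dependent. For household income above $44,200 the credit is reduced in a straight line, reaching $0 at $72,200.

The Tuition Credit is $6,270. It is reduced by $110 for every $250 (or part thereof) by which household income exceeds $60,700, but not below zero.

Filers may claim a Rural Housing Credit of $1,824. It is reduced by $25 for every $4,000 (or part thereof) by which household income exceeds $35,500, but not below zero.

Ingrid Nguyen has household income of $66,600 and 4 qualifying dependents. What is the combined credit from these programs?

Dependent Care Credit: base = 4 × $5,510 = $22,040. $66,600 is $22,400 into a $28,000 phase-out range, leaving 5,600/28,000 of the credit: $22,040 × 5,600/28,000 = $4,408.
Tuition Credit: income exceeds $60,700 by $5,900, which is 24 full-or-partial $250 increments; reduction = 24 × $110 = $2,640, leaving $3,630.
Rural Housing Credit: income exceeds $35,500 by $31,100, which is 8 full-or-partial $4,000 increments; reduction = 8 × $25 = $200, leaving $1,624.
Total: $4,408 + $3,630 + $1,624 = $9,662.

$9,662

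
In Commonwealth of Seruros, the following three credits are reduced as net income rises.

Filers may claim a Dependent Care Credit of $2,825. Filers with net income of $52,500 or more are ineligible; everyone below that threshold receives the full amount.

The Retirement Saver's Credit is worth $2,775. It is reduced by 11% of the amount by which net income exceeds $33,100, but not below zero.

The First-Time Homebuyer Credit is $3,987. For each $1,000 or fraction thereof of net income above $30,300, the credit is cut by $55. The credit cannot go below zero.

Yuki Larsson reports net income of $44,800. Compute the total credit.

$7,475

Dependent Care Credit: $44,800 is below the $52,500 cutoff, so the full $2,825 applies.
Retirement Saver's Credit: 11% of the $11,700 excess over $33,100 is $1,287; credit = $2,775 − $1,287 = $1,488.
First-Time Homebuyer Credit: income exceeds $30,300 by $14,500, which is 15 full-or-partial $1,000 increments; reduction = 15 × $55 = $825, leaving $3,162.
Total: $2,825 + $1,488 + $3,162 = $7,475.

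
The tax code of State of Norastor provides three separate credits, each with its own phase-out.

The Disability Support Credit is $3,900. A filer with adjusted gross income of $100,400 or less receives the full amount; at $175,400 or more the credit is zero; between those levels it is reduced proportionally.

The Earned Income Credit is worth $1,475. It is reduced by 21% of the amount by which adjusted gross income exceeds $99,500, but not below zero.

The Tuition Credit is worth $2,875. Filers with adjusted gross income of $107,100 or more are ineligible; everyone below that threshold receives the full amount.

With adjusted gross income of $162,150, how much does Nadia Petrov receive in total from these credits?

Disability Support Credit: $162,150 is $61,750 into a $75,000 phase-out range, leaving 13,250/75,000 of the credit: $3,900 × 13,250/75,000 = $689.
Earned Income Credit: 21% of the $62,650 excess over $99,500 is $13,156.50 ≥ base, so the credit is $0.
Tuition Credit: $162,150 meets or exceeds the $107,100 cutoff, so the credit is $0.
Total: $689 + $0 + $0 = $689.

$689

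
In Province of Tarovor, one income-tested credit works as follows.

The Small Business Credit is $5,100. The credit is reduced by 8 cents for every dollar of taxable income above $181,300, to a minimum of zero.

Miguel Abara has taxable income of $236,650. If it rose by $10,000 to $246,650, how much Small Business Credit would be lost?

$672

At $236,650 — 8% of the $55,350 excess over $181,300 is $4,428; credit = $5,100 − $4,428 = $672.
At $246,650 — 8% of the $65,350 excess over $181,300 is $5,228 ≥ base, so the credit is $0.
Lost: $672 − $0 = $672.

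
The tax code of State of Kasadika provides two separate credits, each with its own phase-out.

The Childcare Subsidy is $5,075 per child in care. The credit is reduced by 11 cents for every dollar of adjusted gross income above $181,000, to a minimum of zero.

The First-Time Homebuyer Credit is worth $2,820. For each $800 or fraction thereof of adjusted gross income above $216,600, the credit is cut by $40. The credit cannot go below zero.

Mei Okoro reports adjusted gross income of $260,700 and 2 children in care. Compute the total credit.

$1,963

Childcare Subsidy: base = 2 × $5,075 = $10,150. 11% of the $79,700 excess over $181,000 is $8,767; credit = $10,150 − $8,767 = $1,383.
First-Time Homebuyer Credit: income exceeds $216,600 by $44,100, which is 56 full-or-partial $800 increments; reduction = 56 × $40 = $2,240, leaving $580.
Total: $1,383 + $580 = $1,963.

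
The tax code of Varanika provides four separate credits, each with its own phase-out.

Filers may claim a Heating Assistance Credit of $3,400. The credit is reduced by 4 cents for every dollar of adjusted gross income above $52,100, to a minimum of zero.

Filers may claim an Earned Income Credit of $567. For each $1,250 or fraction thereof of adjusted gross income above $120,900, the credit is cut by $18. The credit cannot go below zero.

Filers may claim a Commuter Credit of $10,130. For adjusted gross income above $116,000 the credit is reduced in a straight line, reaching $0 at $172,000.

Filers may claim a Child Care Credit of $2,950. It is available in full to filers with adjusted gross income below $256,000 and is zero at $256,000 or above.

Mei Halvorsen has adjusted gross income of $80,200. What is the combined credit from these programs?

Heating Assistance Credit: 4% of the $28,100 excess over $52,100 is $1,124; credit = $3,400 − $1,124 = $2,276.
Earned Income Credit: $80,200 is at or below the $120,900 threshold, so the full $567 applies.
Commuter Credit: $80,200 is at or below the $116,000 threshold, so the full $10,130 applies.
Child Care Credit: $80,200 is below the $256,000 cutoff, so the full $2,950 applies.
Total: $2,276 + $567 + $10,130 + $2,950 = $15,923.

$15,923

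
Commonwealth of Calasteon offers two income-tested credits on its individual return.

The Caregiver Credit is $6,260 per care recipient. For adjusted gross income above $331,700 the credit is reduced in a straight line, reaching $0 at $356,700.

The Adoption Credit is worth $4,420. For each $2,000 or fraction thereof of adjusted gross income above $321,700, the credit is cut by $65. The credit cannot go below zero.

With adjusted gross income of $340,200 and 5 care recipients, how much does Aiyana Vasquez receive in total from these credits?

Caregiver Credit: base = 5 × $6,260 = $31,300. $340,200 is $8,500 into a $25,000 phase-out range, leaving 16,500/25,000 of the credit: $31,300 × 16,500/25,000 = $20,658.
Adoption Credit: income exceeds $321,700 by $18,500, which is 10 full-or-partial $2,000 increments; reduction = 10 × $65 = $650, leaving $3,770.
Total: $20,658 + $3,770 = $24,428.

$24,428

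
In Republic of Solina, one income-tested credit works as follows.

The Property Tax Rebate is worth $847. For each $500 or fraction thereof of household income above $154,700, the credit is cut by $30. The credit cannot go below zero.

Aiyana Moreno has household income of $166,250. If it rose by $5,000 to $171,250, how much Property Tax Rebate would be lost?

At $166,250 — income exceeds $154,700 by $11,550, which is 24 full-or-partial $500 increments; reduction = 24 × $30 = $720, leaving $127.
At $171,250 — income exceeds $154,700 by $16,550 → 34 increments × $30 = $1,020 ≥ base, so the credit is $0.
Lost: $127 − $0 = $127.

$127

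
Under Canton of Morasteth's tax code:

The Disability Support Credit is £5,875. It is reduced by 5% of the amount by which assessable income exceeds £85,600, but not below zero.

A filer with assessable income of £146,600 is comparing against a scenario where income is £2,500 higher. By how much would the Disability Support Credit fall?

£125

At £146,600 — 5% of the £61,000 excess over £85,600 is £3,050; credit = £5,875 − £3,050 = £2,825.
At £149,100 — 5% of the £63,500 excess over £85,600 is £3,175; credit = £5,875 − £3,175 = £2,700.
Lost: £2,825 − £2,700 = £125.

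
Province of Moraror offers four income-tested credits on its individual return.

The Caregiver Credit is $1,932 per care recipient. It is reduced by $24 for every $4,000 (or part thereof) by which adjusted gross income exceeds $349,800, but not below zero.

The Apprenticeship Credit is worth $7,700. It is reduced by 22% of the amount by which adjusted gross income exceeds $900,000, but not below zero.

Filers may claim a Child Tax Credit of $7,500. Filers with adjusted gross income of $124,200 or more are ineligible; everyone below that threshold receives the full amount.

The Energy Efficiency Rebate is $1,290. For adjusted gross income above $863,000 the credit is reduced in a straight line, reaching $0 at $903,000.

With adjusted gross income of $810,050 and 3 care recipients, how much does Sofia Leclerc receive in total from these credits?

Caregiver Credit: base = 3 × $1,932 = $5,796. income exceeds $349,800 by $460,250, which is 116 full-or-partial $4,000 increments; reduction = 116 × $24 = $2,784, leaving $3,012.
Apprenticeship Credit: $810,050 is at or below the $900,000 threshold, so the full $7,700 applies.
Child Tax Credit: $810,050 meets or exceeds the $124,200 cutoff, so the credit is $0.
Energy Efficiency Rebate: $810,050 is at or below the $863,000 threshold, so the full $1,290 applies.
Total: $3,012 + $7,700 + $0 + $1,290 = $12,002.

$12,002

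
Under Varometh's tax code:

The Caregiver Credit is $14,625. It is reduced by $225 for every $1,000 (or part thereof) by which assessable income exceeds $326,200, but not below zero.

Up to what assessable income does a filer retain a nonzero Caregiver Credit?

$390,200

After 64 increments the reduction is 64 × $225 = $14,400, leaving $225; one more increment wipes it out. Increment 64 ends at excess 64 × $1,000 = $64,000, so the highest qualifying income is $326,200 + $64,000 = $390,200.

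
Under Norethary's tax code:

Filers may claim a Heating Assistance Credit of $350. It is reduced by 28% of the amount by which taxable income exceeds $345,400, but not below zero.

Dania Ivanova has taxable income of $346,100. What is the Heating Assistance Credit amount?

Heating Assistance Credit: 28% of the $700 excess over $345,400 is $196; credit = $350 − $196 = $154.

$154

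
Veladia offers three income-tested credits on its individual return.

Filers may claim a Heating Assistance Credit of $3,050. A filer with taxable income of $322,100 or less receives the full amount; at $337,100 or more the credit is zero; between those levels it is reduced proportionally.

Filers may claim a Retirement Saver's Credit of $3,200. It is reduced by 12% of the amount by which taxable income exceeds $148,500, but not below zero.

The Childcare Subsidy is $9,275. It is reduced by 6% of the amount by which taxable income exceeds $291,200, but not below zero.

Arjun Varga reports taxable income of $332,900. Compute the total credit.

Heating Assistance Credit: $332,900 is $10,800 into a $15,000 phase-out range, leaving 4,200/15,000 of the credit: $3,050 × 4,200/15,000 = $854.
Retirement Saver's Credit: 12% of the $184,400 excess over $148,500 is $22,128 ≥ base, so the credit is $0.
Childcare Subsidy: 6% of the $41,700 excess over $291,200 is $2,502; credit = $9,275 − $2,502 = $6,773.
Total: $854 + $0 + $6,773 = $7,627.

$7,627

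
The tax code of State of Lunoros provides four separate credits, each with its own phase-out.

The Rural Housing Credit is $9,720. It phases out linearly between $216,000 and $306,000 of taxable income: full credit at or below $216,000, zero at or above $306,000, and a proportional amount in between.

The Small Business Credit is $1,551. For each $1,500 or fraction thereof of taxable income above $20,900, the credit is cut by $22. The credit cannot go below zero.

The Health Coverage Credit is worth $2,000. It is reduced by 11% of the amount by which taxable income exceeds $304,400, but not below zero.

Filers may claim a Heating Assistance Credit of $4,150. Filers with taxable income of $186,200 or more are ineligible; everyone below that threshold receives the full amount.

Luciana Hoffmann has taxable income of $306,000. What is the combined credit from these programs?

$1,824

Rural Housing Credit: $306,000 is at or above $306,000, so the credit is $0.
Small Business Credit: income exceeds $20,900 by $285,100 → 191 increments × $22 = $4,202 ≥ base, so the credit is $0.
Health Coverage Credit: 11% of the $1,600 excess over $304,400 is $176; credit = $2,000 − $176 = $1,824.
Heating Assistance Credit: $306,000 meets or exceeds the $186,200 cutoff, so the credit is $0.
Total: $0 + $0 + $1,824 + $0 = $1,824.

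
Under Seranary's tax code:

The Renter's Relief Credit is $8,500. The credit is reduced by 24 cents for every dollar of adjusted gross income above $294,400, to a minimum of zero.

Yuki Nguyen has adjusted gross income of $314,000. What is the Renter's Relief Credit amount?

Renter's Relief Credit: 24% of the $19,600 excess over $294,400 is $4,704; credit = $8,500 − $4,704 = $3,796.

$3,796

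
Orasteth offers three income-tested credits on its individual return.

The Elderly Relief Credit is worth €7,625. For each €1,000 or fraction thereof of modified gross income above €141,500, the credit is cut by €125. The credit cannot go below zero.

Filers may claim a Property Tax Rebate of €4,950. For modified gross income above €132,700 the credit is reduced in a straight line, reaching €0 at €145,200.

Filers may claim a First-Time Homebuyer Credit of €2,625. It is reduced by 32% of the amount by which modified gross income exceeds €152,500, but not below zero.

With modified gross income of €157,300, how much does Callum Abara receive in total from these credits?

€6,714

Elderly Relief Credit: income exceeds €141,500 by €15,800, which is 16 full-or-partial €1,000 increments; reduction = 16 × €125 = €2,000, leaving €5,625.
Property Tax Rebate: €157,300 is at or above €145,200, so the credit is €0.
First-Time Homebuyer Credit: 32% of the €4,800 excess over €152,500 is €1,536; credit = €2,625 − €1,536 = €1,089.
Total: €5,625 + €0 + €1,089 = €6,714.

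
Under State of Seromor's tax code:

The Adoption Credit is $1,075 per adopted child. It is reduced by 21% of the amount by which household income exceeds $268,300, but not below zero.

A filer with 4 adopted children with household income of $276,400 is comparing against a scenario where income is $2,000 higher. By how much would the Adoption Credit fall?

At $276,400 — base = 4 × $1,075 = $4,300. 21% of the $8,100 excess over $268,300 is $1,701; credit = $4,300 − $1,701 = $2,599.
At $278,400 — base = 4 × $1,075 = $4,300. 21% of the $10,100 excess over $268,300 is $2,121; credit = $4,300 − $2,121 = $2,179.
Lost: $2,599 − $2,179 = $420.

$420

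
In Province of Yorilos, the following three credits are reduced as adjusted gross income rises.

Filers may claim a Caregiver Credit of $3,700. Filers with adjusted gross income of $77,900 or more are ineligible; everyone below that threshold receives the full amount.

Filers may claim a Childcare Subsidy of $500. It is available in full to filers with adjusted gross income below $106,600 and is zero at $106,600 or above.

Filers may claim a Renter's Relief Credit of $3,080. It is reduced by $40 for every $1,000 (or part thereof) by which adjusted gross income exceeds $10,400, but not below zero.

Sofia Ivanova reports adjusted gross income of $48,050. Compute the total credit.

Caregiver Credit: $48,050 is below the $77,900 cutoff, so the full $3,700 applies.
Childcare Subsidy: $48,050 is below the $106,600 cutoff, so the full $500 applies.
Renter's Relief Credit: income exceeds $10,400 by $37,650, which is 38 full-or-partial $1,000 increments; reduction = 38 × $40 = $1,520, leaving $1,560.
Total: $3,700 + $500 + $1,560 = $5,760.

$5,760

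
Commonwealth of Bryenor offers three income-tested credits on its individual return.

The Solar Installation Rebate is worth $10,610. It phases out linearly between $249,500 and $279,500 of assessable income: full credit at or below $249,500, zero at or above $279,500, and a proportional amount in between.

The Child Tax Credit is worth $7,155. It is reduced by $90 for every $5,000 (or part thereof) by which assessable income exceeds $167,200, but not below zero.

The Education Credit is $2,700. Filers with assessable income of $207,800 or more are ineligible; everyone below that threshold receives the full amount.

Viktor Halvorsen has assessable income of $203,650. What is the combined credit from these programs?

Solar Installation Rebate: $203,650 is at or below the $249,500 threshold, so the full $10,610 applies.
Child Tax Credit: income exceeds $167,200 by $36,450, which is 8 full-or-partial $5,000 increments; reduction = 8 × $90 = $720, leaving $6,435.
Education Credit: $203,650 is below the $207,800 cutoff, so the full $2,700 applies.
Total: $10,610 + $6,435 + $2,700 = $19,745.

$19,745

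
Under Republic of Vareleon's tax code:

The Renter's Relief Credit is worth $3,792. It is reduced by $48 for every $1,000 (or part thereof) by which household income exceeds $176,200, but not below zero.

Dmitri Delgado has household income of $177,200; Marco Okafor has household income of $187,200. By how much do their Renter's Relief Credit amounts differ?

Dmitri ($177,200): Renter's Relief Credit: income exceeds $176,200 by $1,000, which is 1 full-or-partial $1,000 increment; reduction = 1 × $48 = $48, leaving $3,744.
Marco ($187,200): Renter's Relief Credit: income exceeds $176,200 by $11,000, which is 11 full-or-partial $1,000 increments; reduction = 11 × $48 = $528, leaving $3,264.
Difference: |$3,744 − $3,264| = $480.

$480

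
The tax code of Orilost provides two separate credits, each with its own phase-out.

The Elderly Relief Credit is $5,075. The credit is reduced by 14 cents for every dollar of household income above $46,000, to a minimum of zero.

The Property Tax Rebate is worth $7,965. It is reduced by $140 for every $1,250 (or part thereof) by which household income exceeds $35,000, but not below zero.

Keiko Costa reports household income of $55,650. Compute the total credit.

Elderly Relief Credit: 14% of the $9,650 excess over $46,000 is $1,351; credit = $5,075 − $1,351 = $3,724.
Property Tax Rebate: income exceeds $35,000 by $20,650, which is 17 full-or-partial $1,250 increments; reduction = 17 × $140 = $2,380, leaving $5,585.
Total: $3,724 + $5,585 = $9,309.

$9,309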